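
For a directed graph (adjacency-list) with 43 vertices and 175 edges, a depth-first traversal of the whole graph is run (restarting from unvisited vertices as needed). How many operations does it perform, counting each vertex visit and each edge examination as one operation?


A full DFS traversal visits each vertex once and examines each edge once.
V = 43
E = 175
Sum = 43 + 175 = 218


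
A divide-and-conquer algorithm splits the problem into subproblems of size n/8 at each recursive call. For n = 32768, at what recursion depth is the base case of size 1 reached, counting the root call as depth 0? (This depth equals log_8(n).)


At each depth, the problem size is divided by 8:
  Depth 0: problem size = 32768
  Depth 1: problem size = 4096
  Depth 2: problem size = 512
  Depth 3: problem size = 64
  Depth 4: problem size = 8
  Depth 5: problem size = 1 (base case)
The base case is reached at depth log_8(32768) = 5 (the tree has 6 levels counting depth 0, but the depth asked for is 5).
Recursion depth = 5


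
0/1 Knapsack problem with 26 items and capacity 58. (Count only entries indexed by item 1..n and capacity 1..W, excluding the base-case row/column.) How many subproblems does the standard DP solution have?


The DP table is indexed by (item, capacity).
Rows: 26 items
Columns: 58 capacity values (1 to W)
Total subproblems = 26 * 58 = 1508


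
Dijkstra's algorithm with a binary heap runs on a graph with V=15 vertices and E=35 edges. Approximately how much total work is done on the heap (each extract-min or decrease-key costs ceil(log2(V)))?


Dijkstra with a binary heap: each vertex is extracted once, each edge may relax once.
Each heap operation costs O(log V).
V + E = 15 + 35 = 50
ceil(log2(15)) = 4 (since 2^3 = 8 < 15 <= 16 = 2^4)
Total heap work = (V+E) * ceil(log2(V)) = 50 * 4 = 200


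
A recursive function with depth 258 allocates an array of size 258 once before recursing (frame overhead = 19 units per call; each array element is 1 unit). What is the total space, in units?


Array allocation: 258 units (allocated once)
Stack frames: 258 deep * 19 per frame = 4902 units
Total = 258 + 4902 = 5160


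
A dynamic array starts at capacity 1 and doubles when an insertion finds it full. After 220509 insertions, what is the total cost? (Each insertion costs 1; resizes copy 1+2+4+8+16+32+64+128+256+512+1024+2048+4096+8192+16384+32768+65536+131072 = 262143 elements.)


Insertion cost: 220509 (one per element)
Resizes occur just before inserting elements 2, 3, 5, 9, ...
Elements copied at each resize: 1 + 2 + 4 + 8 + 16 + 32 + 64 + 128 + 256 + 512 + 1024 + 2048 + 4096 + 8192 + 16384 + 32768 + 65536 + 131072
Sum of copies = 262143 (geometric series: 2^k - 1)
Total = 220509 + 262143 = 482652


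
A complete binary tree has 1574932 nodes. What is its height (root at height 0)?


In a complete binary tree, level k holds nodes 2^k .. 2^(k+1)-1 (1-indexed).
Height = floor(log2(n)) = floor(log2(1574932)) = 20
Check: 2^20 = 1048576 <= 1574932 < 2097152 = 2^21


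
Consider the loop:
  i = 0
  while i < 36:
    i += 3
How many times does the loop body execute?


Starting at i = 0, each iteration adds 3.
Iterations until i >= 36:
  Iteration 1: i = 0 -> i = 3
  Iteration 2: i = 3 -> i = 6
  Iteration 3: i = 6 -> i = 9
  Iteration 4: i = 9 -> i = 12
  Iteration 5: i = 12 -> i = 15
  Iteration 6: i = 15 -> i = 18
  Iteration 7: i = 18 -> i = 21
  Iteration 8: i = 21 -> i = 24
  ... continuing ...
Total iterations = ceil(36/3) = 12


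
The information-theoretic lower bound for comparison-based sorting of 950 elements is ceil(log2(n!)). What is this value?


A binary decision tree of height h has at most 2^h leaves and needs at least n! of them, so h >= ceil(log2(n!)).
950! is far too large to multiply out, so use Stirling's series:
  ln(n!) ~ n ln n - n + (1/2) ln(2 pi n) + 1/(12n)  (error below 1/(360 n^3), negligible here)
  ln(950) = 6.8564620
  n ln n = 950 * 6.8564620 = 6513.6389
  (1/2) ln(2 pi * 950) = (1/2) ln(5969.0260) = 4.3472
  1/(12*950) = 0.0001
  ln(950!) ~ 6513.6389 - 950 + 4.3472 + 0.0001 = 5567.9862
Convert to base 2: log2(950!) = 5567.9862 / ln 2 = 5567.9862 / 0.69314718 = 8032.9061
ceil(8032.9061) = 8033


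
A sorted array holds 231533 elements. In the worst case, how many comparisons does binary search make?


Halving sequence: 231533 -> 115766 -> 57883 -> 28941 -> 14470 -> 7235 -> 3617 -> 1808 -> 904 -> 452 -> 226 -> 113 -> 56 -> 28 -> 14 -> 7 -> 3 -> 1
Number of halvings = 17
Max comparisons = 17 + 1 = 18


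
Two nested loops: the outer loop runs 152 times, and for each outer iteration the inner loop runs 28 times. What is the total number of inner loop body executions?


Outer loop: 152 iterations
Inner loop: 28 iterations per outer iteration
Total = 152 * 28 = 4256


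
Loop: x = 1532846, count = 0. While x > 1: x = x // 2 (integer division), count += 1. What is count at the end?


The variable x halves each step:
x = 1532846 -> 766423 -> 383211 -> 191605 -> 95802 -> 47901 -> 23950 -> 11975 -> 5987 -> 2993 -> 1496 -> 748 -> 374 -> 187 -> 93 -> 46 -> 23 -> 11 -> 5 -> 2 -> 1
Number of halvings = floor(log2(1532846)) = 20


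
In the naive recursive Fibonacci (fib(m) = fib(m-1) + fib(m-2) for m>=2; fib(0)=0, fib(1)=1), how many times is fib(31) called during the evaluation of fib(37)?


Let N(m) = number of times fib(m) is called while evaluating fib(37).
N(37) = 1 (the initial call).
N(36) = 1 (only fib(37) calls it).
For 1 <= m <= 35: fib(m) is called by fib(m+1) and fib(m+2), so
  N(m) = N(m+1) + N(m+2).
fib(0) is called only by fib(2), so N(0) = N(2).
Walk down from m=37:
  N(37)=1, N(36)=1, N(35)=2, N(34)=3, N(33)=5, N(32)=8, N(31)=13
N(31) = 13


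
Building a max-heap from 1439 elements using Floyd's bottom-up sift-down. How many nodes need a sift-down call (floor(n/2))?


In a heap of 1439 elements (0-indexed array):
  Last element index: 1438
  Parent of last element: floor((1438 - 1) / 2) = 718
  Internal nodes: indices 0 to 718
  Count = floor(1439/2) = 719


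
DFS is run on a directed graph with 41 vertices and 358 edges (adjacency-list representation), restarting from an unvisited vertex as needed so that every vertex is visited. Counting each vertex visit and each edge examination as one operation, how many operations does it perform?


A full DFS traversal processes each vertex exactly once (push/pop on stack).
Each directed edge is examined once.
V = 41, E = 358
V + E = 399


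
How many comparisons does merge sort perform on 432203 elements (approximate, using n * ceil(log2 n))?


Recursion depth: ceil(log2(432203)) = 19
Each recursion level merges n = 432203 elements
Total = 432203 * 19 = 8211857


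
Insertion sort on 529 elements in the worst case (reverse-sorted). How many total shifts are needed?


In the worst case (reverse-sorted), each element shifts past all previous:
  Element 1: 1 shifts
  Element 2: 2 shifts
  Element 3: 3 shifts
  Element 4: 4 shifts
  Element 5: 5 shifts
  ...
  Element 528: 528 shifts
Total = 1 + 2 + ... + 528
= 529*(529-1)/2 = 139656


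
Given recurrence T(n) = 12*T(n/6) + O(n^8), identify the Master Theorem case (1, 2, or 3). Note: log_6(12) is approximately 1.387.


Master Theorem parameters: a=12, b=6, c=8
log_b(a) = 1.387
Compare b^c with a: 6^8 = 1679616 > 12, so c > log_b(a).
Comparing c=8 vs log_b(a)=1.387:
8 > 1.387 => Case 3
Result: T(n) = O(n^8)
Master Theorem case = 3


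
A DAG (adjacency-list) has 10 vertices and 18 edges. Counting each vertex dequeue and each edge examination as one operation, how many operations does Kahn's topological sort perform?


V = 10 (vertex processing)
E = 18 (edge processing)
V + E = 10 + 18 = 28


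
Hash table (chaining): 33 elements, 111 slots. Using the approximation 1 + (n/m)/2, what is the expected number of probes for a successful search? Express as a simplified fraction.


Computing expected probes:
alpha = 33/111
= 1 + alpha/2
= 1 + 33/(2*111)
= (2*111 + 33) / (2*111)
= 255/222 = 85/74


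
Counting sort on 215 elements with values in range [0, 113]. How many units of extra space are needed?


Output array size: 215 (to store sorted result)
Count array size: 114 (one slot per possible value, range 0 to 113)
Total extra space = 215 + 114 = 329


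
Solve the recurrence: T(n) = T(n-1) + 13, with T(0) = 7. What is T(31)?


Unrolling the recurrence:
T(31) = T(30) + 13
       = T(29) + 13 + 13
       = T(28) + 13*3
       ...
       = T(0) + 13*31
       = 7 + 403 = 410


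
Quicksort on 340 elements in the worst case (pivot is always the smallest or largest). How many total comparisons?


In the worst case, each partition step picks the worst pivot:
  Partition 1: 339 comparisons (n-1 elements to compare)
  Partition 2: 338 comparisons
  Partition 3: 337 comparisons
  Partition 4: 336 comparisons
  Partition 5: 335 comparisons
  ...
  Last partition: 0 comparisons
Total = (n-1) + (n-2) + ... + 1 + 0 = n*(n-1)/2
= 340*339/2 = 57630


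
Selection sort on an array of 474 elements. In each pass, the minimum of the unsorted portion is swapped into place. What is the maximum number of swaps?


Selection sort performs one swap per pass:
  Pass 1: find min in positions 0 to 473, swap with position 0
  Pass 2: find min in positions 1 to 473, swap with position 1
  Pass 3: find min in positions 2 to 473, swap with position 2
  Pass 4: find min in positions 3 to 473, swap with position 3
  Pass 5: find min in positions 4 to 473, swap with position 4
  ... (468 more passes)
Total passes (and swaps) = n - 1 = 474 - 1 = 473


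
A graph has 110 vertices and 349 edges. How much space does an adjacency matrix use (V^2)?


Adjacency matrix: V x V grid of entries
Space = V^2 = 110^2 = 110 * 110 = 12100


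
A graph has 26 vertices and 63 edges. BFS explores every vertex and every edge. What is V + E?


A full BFS traversal dequeues each vertex once and examines each edge once.
Vertex visits: 26
Edge visits: 63
V + E = 26 + 63 = 89


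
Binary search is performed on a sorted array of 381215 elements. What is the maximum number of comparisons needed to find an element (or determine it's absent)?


Binary search halves the search space each comparison:
  Step 1: search space = 381215 -> 190607
  Step 2: search space = 190607 -> 95303
  Step 3: search space = 95303 -> 47651
  Step 4: search space = 47651 -> 23825
  Step 5: search space = 23825 -> 11912
  Step 6: search space = 11912 -> 5956
  Step 7: search space = 5956 -> 2978
  Step 8: search space = 2978 -> 1489
  Step 9: search space = 1489 -> 744
  Step 10: search space = 744 -> 372
  Step 11: search space = 372 -> 186
  Step 12: search space = 186 -> 93
  Step 13: search space = 93 -> 46
  Step 14: search space = 46 -> 23
  Step 15: search space = 23 -> 11
  Step 16: search space = 11 -> 5
  Step 17: search space = 5 -> 2
  Step 18: search space = 2 -> 1
  Step 19: search space = 1 (final check)
Maximum comparisons = floor(log2(381215)) + 1 = 18 + 1 = 19


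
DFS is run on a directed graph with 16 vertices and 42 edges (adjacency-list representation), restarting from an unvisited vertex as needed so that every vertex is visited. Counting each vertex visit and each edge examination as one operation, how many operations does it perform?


A full DFS traversal processes each vertex exactly once (push/pop on stack).
Each directed edge is examined once.
V = 16, E = 42
V + E = 58


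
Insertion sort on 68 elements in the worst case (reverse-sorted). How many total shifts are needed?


In the worst case (reverse-sorted), each element shifts past all previous:
  Element 1: 1 shifts
  Element 2: 2 shifts
  Element 3: 3 shifts
  Element 4: 4 shifts
  Element 5: 5 shifts
  ...
  Element 67: 67 shifts
Total = 1 + 2 + ... + 67
= 68*(68-1)/2 = 2278


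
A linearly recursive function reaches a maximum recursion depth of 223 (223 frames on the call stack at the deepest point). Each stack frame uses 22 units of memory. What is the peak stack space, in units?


Maximum recursion depth = 223 frames
Memory per frame = 22 units
Total stack space = depth * frame_size
= 223 * 22 = 4906


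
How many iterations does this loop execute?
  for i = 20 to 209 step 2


The loop variable i takes values starting at 20 and increments by 2 each iteration.
Sequence: i = 20, 22, 24, 26, 28, 30, 32, 34, 36, ...
The upper bound 209 is inclusive, so the count is floor((last - first) / step) + 1:
floor((209 - 20) / 2) + 1 = floor(189/2) + 1 = 94 + 1 = 95


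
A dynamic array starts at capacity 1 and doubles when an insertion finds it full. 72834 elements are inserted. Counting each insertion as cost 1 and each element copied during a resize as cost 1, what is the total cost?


n = 72834
Insertion costs: 72834
Resizes copy 1, 2, 4, ... up to the largest power of 2 that is <= n-1 = 72833, i.e. 65536.
Copy costs = 1 + 2 + 4 + 8 + 16 + 32 + 64 + 128 + 256 + 512 + 1024 + 2048 + 4096 + 8192 + 16384 + 32768 + 65536 = 131071
Total = 72834 + 131071 = 203905


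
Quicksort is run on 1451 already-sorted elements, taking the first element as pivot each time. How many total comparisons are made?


Sum of comparisons per partition:
1450 + 1449 + ... + 1 + 0
= 1451 * (1451 - 1) / 2
= 1451 * 1450 / 2
= 1051975


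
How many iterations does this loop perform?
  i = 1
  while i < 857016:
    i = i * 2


The loop variable doubles each iteration:
i = 1 -> 2 -> 4 -> 8 -> 16 -> 32 -> 64 -> 128 -> 256 -> 512 -> 1024 -> 2048 -> 4096 -> 8192 -> 16384 -> 32768 -> 65536 -> 131072 -> 262144 -> 524288 -> 1048576 (stop, 1048576 >= 857016)
Number of doublings = ceil(log2(857016)) = 20


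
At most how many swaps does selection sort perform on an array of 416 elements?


Each of the 415 passes places one element in its final position.
Pass 1: swap minimum into position 0
Pass 2: swap minimum of remaining into position 1
...
Pass 415: last two elements, one swap
Maximum swaps = 416 - 1 = 415


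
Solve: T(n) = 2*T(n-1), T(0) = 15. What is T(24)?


Unrolling:
T(24) = 2*T(23) = 2^2*T(22) = ... = 2^24*T(0)
= 2^24 * 15
= 16777216 * 15 = 251658240


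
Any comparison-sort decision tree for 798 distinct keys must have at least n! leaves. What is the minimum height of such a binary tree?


A binary decision tree of height h has at most 2^h leaves and needs at least n! of them, so h >= ceil(log2(n!)).
798! is far too large to multiply out, so use Stirling's series:
  ln(n!) ~ n ln n - n + (1/2) ln(2 pi n) + 1/(12n)  (error below 1/(360 n^3), negligible here)
  ln(798) = 6.6821086
  n ln n = 798 * 6.6821086 = 5332.3227
  (1/2) ln(2 pi * 798) = (1/2) ln(5013.9819) = 4.2600
  1/(12*798) = 0.0001
  ln(798!) ~ 5332.3227 - 798 + 4.2600 + 0.0001 = 4538.5828
Convert to base 2: log2(798!) = 4538.5828 / ln 2 = 4538.5828 / 0.69314718 = 6547.7909
ceil(6547.7909) = 6548


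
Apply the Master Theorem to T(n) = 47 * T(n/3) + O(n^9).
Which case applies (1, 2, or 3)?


The Master Theorem: T(n) = a*T(n/b) + O(n^c)
  a = 47, b = 3, c = 9
log_b(a) = log_3(47) ~ 3.505
Compare b^c with a: 3^9 = 19683 > 47, so c > log_b(a).
Since c > log_b(a), Case 3 applies.
T(n) = O(n^9)
Master Theorem case = 3


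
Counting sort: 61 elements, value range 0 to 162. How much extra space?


n = 61 (output array)
k = 163 (count array for 163 distinct values)
Extra space = 61 + 163 = 224


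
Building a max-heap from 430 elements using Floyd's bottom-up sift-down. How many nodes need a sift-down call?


In a heap of 430 elements (0-indexed array):
  Last element index: 429
  Parent of last element: floor((429 - 1) / 2) = 214
  Internal nodes: indices 0 to 214
  Count = floor(430/2) = 215


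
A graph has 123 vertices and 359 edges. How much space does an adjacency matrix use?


Adjacency matrix: V x V grid of entries
Space = V^2 = 123^2 = 123 * 123 = 15129


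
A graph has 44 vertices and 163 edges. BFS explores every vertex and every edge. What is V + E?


A full BFS traversal dequeues each vertex once and examines each edge once.
Vertex visits: 44
Edge visits: 163
V + E = 44 + 163 = 207


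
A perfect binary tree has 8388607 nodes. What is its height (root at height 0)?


For a perfect binary tree of height h: n = 2^(h+1) - 1, so h = log2(n+1) - 1.
  n + 1 = 8388608 = 2^23
  log2(8388608) = 23
  height = 23 - 1 = 22


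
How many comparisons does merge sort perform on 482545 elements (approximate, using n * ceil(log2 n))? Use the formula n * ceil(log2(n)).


Recursion depth: ceil(log2(482545)) = 19
Each recursion level merges n = 482545 elements
Total = 482545 * 19 = 9168355


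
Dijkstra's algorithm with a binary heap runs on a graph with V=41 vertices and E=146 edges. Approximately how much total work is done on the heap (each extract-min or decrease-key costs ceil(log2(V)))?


Dijkstra with a binary heap: each vertex is extracted once, each edge may relax once.
Each heap operation costs O(log V).
V + E = 41 + 146 = 187
ceil(log2(41)) = 6 (since 2^5 = 32 < 41 <= 64 = 2^6)
Total heap work = (V+E) * ceil(log2(V)) = 187 * 6 = 1122


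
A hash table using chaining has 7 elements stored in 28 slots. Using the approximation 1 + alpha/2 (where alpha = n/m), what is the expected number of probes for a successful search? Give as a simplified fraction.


Load factor alpha = n/m = 7/28
Expected probes = 1 + alpha/2 = 1 + 7/(2*28)
= 1 + 7/56
= 56/56 + 7/56
= 63/56
Simplify: 9/8


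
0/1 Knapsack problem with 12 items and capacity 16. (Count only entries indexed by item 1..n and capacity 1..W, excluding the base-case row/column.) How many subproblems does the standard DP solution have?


The DP table is indexed by (item, capacity).
Rows: 12 items
Columns: 16 capacity values (1 to W)
Total subproblems = 12 * 16 = 192


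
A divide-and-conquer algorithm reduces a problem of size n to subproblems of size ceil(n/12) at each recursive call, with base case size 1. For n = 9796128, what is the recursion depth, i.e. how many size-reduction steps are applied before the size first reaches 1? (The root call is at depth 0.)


Each step divides the size by 12 (rounding up); after k steps the size is ceil(n/12^k), which equals 1 exactly when 12^k >= n.
So the depth is the smallest k with 12^k >= 9796128, i.e. ceil(log_12(9796128)).
12^6 = 2985984 < 9796128 <= 35831808 = 12^7
Recursion depth = 7


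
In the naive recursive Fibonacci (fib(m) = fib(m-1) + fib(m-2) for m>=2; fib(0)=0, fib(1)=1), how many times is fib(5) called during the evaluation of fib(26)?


Let N(m) = number of times fib(m) is called while evaluating fib(26).
N(26) = 1 (the initial call).
N(25) = 1 (only fib(26) calls it).
For 1 <= m <= 24: fib(m) is called by fib(m+1) and fib(m+2), so
  N(m) = N(m+1) + N(m+2).
fib(0) is called only by fib(2), so N(0) = N(2).
Walk down from m=26:
  N(26)=1, N(25)=1, N(24)=2, N(23)=3, N(22)=5, N(21)=8, N(20)=13, N(19)=21, N(18)=34, N(17)=55, N(16)=89, N(15)=144, N(14)=233, N(13)=377, N(12)=610, N(11)=987, N(10)=1597, N(9)=2584, N(8)=4181, N(7)=6765, N(6)=10946, N(5)=17711
N(5) = 17711


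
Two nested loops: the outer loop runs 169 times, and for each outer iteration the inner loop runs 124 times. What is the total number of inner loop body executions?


Outer loop: 169 iterations
Inner loop: 124 iterations per outer iteration
Total = 169 * 124 = 20956


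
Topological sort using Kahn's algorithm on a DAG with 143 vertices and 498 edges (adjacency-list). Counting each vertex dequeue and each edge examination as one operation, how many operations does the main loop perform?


Kahn's algorithm:
  1. Compute in-degrees: O(V + E)
  2. Process queue: each vertex dequeued once (O(V))
     each edge examined once (O(E))
Total = V + E = 143 + 498 = 641


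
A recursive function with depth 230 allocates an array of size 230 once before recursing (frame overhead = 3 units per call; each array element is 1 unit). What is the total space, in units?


Array allocation: 230 units (allocated once)
Stack frames: 230 deep * 3 per frame = 690 units
Total = 230 + 690 = 920


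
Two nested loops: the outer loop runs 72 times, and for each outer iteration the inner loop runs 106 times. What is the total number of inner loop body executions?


Outer loop: 72 iterations
Inner loop: 106 iterations per outer iteration
Total = 72 * 106 = 7632


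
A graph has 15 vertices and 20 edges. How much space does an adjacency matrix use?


Adjacency matrix: V x V grid of entries
Space = V^2 = 15^2 = 15 * 15 = 225


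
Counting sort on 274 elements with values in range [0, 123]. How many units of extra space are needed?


Output array size: 274 (to store sorted result)
Count array size: 124 (one slot per possible value, range 0 to 123)
Total extra space = 274 + 124 = 398


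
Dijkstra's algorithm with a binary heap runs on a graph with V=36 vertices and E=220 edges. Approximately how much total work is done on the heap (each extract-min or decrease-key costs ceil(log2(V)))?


Dijkstra with a binary heap: each vertex is extracted once, each edge may relax once.
Each heap operation costs O(log V).
V + E = 36 + 220 = 256
ceil(log2(36)) = 6 (since 2^5 = 32 < 36 <= 64 = 2^6)
Total heap work = (V+E) * ceil(log2(V)) = 256 * 6 = 1536


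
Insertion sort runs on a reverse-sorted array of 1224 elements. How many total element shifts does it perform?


Sum of shifts = 1 + 2 + 3 + ... + 1223
= 1224 * 1223 / 2
= 1496952 / 2
= 748476


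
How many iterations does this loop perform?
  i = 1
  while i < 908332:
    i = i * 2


The loop variable doubles each iteration:
i = 1 -> 2 -> 4 -> 8 -> 16 -> 32 -> 64 -> 128 -> 256 -> 512 -> 1024 -> 2048 -> 4096 -> 8192 -> 16384 -> 32768 -> 65536 -> 131072 -> 262144 -> 524288 -> 1048576 (stop, 1048576 >= 908332)
Number of doublings = ceil(log2(908332)) = 20


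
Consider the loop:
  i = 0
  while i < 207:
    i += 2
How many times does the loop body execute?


Starting at i = 0, each iteration adds 2.
Iterations until i >= 207:
  Iteration 1: i = 0 -> i = 2
  Iteration 2: i = 2 -> i = 4
  Iteration 3: i = 4 -> i = 6
  Iteration 4: i = 6 -> i = 8
  Iteration 5: i = 8 -> i = 10
  Iteration 6: i = 10 -> i = 12
  Iteration 7: i = 12 -> i = 14
  Iteration 8: i = 14 -> i = 16
  ... continuing ...
Total iterations = ceil(207/2) = 104


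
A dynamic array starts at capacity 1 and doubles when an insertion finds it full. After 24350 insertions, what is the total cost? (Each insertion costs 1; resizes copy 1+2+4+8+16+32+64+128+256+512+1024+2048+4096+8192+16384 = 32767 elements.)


Insertion cost: 24350 (one per element)
Resizes occur just before inserting elements 2, 3, 5, 9, ...
Elements copied at each resize: 1 + 2 + 4 + 8 + 16 + 32 + 64 + 128 + 256 + 512 + 1024 + 2048 + 4096 + 8192 + 16384
Sum of copies = 32767 (geometric series: 2^k - 1)
Total = 24350 + 32767 = 57117


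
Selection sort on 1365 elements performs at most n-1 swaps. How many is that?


Each of the 1364 passes places one element in its final position.
Pass 1: swap minimum into position 0
Pass 2: swap minimum of remaining into position 1
...
Pass 1364: last two elements, one swap
Maximum swaps = 1365 - 1 = 1364


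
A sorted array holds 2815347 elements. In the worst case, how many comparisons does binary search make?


Halving sequence: 2815347 -> 1407673 -> 703836 -> 351918 -> 175959 -> 87979 -> 43989 -> 21994 -> 10997 -> 5498 -> 2749 -> 1374 -> 687 -> 343 -> 171 -> 85 -> 42 -> 21 -> 10 -> 5 -> 2 -> 1
Number of halvings = 21
Max comparisons = 21 + 1 = 22


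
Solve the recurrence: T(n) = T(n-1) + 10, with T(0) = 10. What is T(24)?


Unrolling the recurrence:
T(24) = T(23) + 10
       = T(22) + 10 + 10
       = T(21) + 10*3
       ...
       = T(0) + 10*24
       = 10 + 240 = 250


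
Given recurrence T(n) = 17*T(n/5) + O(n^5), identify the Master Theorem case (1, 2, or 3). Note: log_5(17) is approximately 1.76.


Master Theorem parameters: a=17, b=5, c=5
log_b(a) = 1.76
Compare b^c with a: 5^5 = 3125 > 17, so c > log_b(a).
Comparing c=5 vs log_b(a)=1.76:
5 > 1.76 => Case 3
Result: T(n) = O(n^5)
Master Theorem case = 3


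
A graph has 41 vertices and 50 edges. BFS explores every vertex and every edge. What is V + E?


A full BFS traversal dequeues each vertex once and examines each edge once.
Vertex visits: 41
Edge visits: 50
V + E = 41 + 50 = 91


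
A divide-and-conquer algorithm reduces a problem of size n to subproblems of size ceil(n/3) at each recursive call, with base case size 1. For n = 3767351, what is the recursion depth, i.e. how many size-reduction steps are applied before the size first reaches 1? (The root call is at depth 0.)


Each step divides the size by 3 (rounding up); after k steps the size is ceil(n/3^k), which equals 1 exactly when 3^k >= n.
So the depth is the smallest k with 3^k >= 3767351, i.e. ceil(log_3(3767351)).
3^13 = 1594323 < 3767351 <= 4782969 = 3^14
Recursion depth = 14


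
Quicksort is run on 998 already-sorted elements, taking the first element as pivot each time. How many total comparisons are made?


Sum of comparisons per partition:
997 + 996 + ... + 1 + 0
= 998 * (998 - 1) / 2
= 998 * 997 / 2
= 497503


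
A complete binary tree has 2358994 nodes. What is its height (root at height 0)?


In a complete binary tree, level k holds nodes 2^k .. 2^(k+1)-1 (1-indexed).
Height = floor(log2(n)) = floor(log2(2358994)) = 21
Check: 2^21 = 2097152 <= 2358994 < 4194304 = 2^22


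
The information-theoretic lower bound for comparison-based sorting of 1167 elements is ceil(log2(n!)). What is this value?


A binary decision tree of height h has at most 2^h leaves and needs at least n! of them, so h >= ceil(log2(n!)).
1167! is far too large to multiply out, so use Stirling's series:
  ln(n!) ~ n ln n - n + (1/2) ln(2 pi n) + 1/(12n)  (error below 1/(360 n^3), negligible here)
  ln(1167) = 7.0621916
  n ln n = 1167 * 7.0621916 = 8241.5776
  (1/2) ln(2 pi * 1167) = (1/2) ln(7332.4773) = 4.4500
  1/(12*1167) = 0.0001
  ln(1167!) ~ 8241.5776 - 1167 + 4.4500 + 0.0001 = 7079.0277
Convert to base 2: log2(1167!) = 7079.0277 / ln 2 = 7079.0277 / 0.69314718 = 10212.8782
ceil(10212.8782) = 10213


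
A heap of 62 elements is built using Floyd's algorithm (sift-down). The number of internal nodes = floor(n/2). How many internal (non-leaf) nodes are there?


Leaf nodes occupy roughly half the array.
Sift-down is called for each internal node, starting from the last one.
Internal nodes = floor(n/2) = floor(62/2) = 31


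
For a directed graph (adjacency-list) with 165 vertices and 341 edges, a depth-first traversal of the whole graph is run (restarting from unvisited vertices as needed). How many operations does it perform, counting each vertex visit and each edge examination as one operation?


A full DFS traversal visits each vertex once and examines each edge once.
V = 165
E = 341
Sum = 165 + 341 = 506


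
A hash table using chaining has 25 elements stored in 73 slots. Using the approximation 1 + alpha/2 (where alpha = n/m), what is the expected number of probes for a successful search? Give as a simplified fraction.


Load factor alpha = n/m = 25/73
Expected probes = 1 + alpha/2 = 1 + 25/(2*73)
= 1 + 25/146
= 146/146 + 25/146
= 171/146


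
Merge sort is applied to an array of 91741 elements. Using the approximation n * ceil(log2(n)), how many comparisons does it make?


Merge sort divides the array into halves recursively.
Number of levels = ceil(log2(91741)) = 17
At each level, approximately n = 91741 comparisons are needed for merging.
Total comparisons ~ n * ceil(log2(n)) = 91741 * 17 = 1559597


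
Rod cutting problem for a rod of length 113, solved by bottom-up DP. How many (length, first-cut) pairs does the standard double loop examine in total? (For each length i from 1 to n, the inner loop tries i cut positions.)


For each subproblem length i = 1..113, the inner loop considers i possible first cuts.
Total = 1 + 2 + ... + 113
= 113*(113+1)/2
= 113*114/2 = 6441


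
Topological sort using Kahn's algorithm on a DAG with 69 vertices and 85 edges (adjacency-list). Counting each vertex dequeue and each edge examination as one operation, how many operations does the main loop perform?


Kahn's algorithm:
  1. Compute in-degrees: O(V + E)
  2. Process queue: each vertex dequeued once (O(V))
     each edge examined once (O(E))
Total = V + E = 69 + 85 = 154


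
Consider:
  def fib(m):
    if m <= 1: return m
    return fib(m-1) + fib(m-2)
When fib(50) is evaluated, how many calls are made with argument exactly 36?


Let N(m) = number of times fib(m) is called while evaluating fib(50).
N(50) = 1 (the initial call).
N(49) = 1 (only fib(50) calls it).
For 1 <= m <= 48: fib(m) is called by fib(m+1) and fib(m+2), so
  N(m) = N(m+1) + N(m+2).
fib(0) is called only by fib(2), so N(0) = N(2).
Walk down from m=50:
  N(50)=1, N(49)=1, N(48)=2, N(47)=3, N(46)=5, N(45)=8, N(44)=13, N(43)=21, N(42)=34, N(41)=55, N(40)=89, N(39)=144, N(38)=233, N(37)=377, N(36)=610
N(36) = 610


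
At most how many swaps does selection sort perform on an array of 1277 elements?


Each of the 1276 passes places one element in its final position.
Pass 1: swap minimum into position 0
Pass 2: swap minimum of remaining into position 1
...
Pass 1276: last two elements, one swap
Maximum swaps = 1277 - 1 = 1276


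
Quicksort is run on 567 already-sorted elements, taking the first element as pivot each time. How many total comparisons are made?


Sum of comparisons per partition:
566 + 565 + ... + 1 + 0
= 567 * (567 - 1) / 2
= 567 * 566 / 2
= 160461


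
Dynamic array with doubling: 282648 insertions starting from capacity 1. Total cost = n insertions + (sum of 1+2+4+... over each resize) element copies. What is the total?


n = 282648
Insertion costs: 282648
Resizes copy 1, 2, 4, ... up to the largest power of 2 that is <= n-1 = 282647, i.e. 262144.
Copy costs = 1 + 2 + 4 + 8 + 16 + 32 + 64 + 128 + 256 + 512 + 1024 + 2048 + 4096 + 8192 + 16384 + 32768 + 65536 + 131072 + 262144 = 524287
Total = 282648 + 524287 = 806935


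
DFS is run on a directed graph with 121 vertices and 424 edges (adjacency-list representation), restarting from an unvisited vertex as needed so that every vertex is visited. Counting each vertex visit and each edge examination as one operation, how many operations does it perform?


A full DFS traversal processes each vertex exactly once (push/pop on stack).
Each directed edge is examined once.
V = 121, E = 424
V + E = 545


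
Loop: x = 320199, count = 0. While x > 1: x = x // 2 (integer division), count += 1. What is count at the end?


The variable x halves each step:
x = 320199 -> 160099 -> 80049 -> 40024 -> 20012 -> 10006 -> 5003 -> 2501 -> 1250 -> 625 -> 312 -> 156 -> 78 -> 39 -> 19 -> 9 -> 4 -> 2 -> 1
Number of halvings = floor(log2(320199)) = 18


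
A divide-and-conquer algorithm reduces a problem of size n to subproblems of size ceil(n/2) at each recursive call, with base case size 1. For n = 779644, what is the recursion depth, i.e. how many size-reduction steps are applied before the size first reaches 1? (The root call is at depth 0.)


Each step divides the size by 2 (rounding up); after k steps the size is ceil(n/2^k), which equals 1 exactly when 2^k >= n.
So the depth is the smallest k with 2^k >= 779644, i.e. ceil(log_2(779644)).
2^19 = 524288 < 779644 <= 1048576 = 2^20
Recursion depth = 20


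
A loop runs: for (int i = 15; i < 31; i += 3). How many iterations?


Loop starts at i = 15, increments by 3, stops when i >= 31.
Number of iterations = ceil((31 - 15) / 3)
= ceil(16 / 3)
= 6


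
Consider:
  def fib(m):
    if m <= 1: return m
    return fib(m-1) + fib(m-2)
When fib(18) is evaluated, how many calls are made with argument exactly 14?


Let N(m) = number of times fib(m) is called while evaluating fib(18).
N(18) = 1 (the initial call).
N(17) = 1 (only fib(18) calls it).
For 1 <= m <= 16: fib(m) is called by fib(m+1) and fib(m+2), so
  N(m) = N(m+1) + N(m+2).
fib(0) is called only by fib(2), so N(0) = N(2).
Walk down from m=18:
  N(18)=1, N(17)=1, N(16)=2, N(15)=3, N(14)=5
N(14) = 5


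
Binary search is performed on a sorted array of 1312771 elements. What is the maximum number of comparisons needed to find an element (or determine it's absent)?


Binary search halves the search space each comparison:
  Step 1: search space = 1312771 -> 656385
  Step 2: search space = 656385 -> 328192
  Step 3: search space = 328192 -> 164096
  Step 4: search space = 164096 -> 82048
  Step 5: search space = 82048 -> 41024
  Step 6: search space = 41024 -> 20512
  Step 7: search space = 20512 -> 10256
  Step 8: search space = 10256 -> 5128
  Step 9: search space = 5128 -> 2564
  Step 10: search space = 2564 -> 1282
  Step 11: search space = 1282 -> 641
  Step 12: search space = 641 -> 320
  Step 13: search space = 320 -> 160
  Step 14: search space = 160 -> 80
  Step 15: search space = 80 -> 40
  Step 16: search space = 40 -> 20
  Step 17: search space = 20 -> 10
  Step 18: search space = 10 -> 5
  Step 19: search space = 5 -> 2
  Step 20: search space = 2 -> 1
  Step 21: search space = 1 (final check)
Maximum comparisons = floor(log2(1312771)) + 1 = 20 + 1 = 21


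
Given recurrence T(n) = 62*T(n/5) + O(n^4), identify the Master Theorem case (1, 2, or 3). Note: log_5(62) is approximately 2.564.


Master Theorem parameters: a=62, b=5, c=4
log_b(a) = 2.564
Compare b^c with a: 5^4 = 625 > 62, so c > log_b(a).
Comparing c=4 vs log_b(a)=2.564:
4 > 2.564 => Case 3
Result: T(n) = O(n^4)
Master Theorem case = 3


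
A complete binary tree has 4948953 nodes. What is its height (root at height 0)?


In a complete binary tree, level k holds nodes 2^k .. 2^(k+1)-1 (1-indexed).
Height = floor(log2(n)) = floor(log2(4948953)) = 22
Check: 2^22 = 4194304 <= 4948953 < 8388608 = 2^23


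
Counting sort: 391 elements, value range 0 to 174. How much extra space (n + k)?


n = 391 (output array)
k = 175 (count array for 175 distinct values)
Extra space = 391 + 175 = 566


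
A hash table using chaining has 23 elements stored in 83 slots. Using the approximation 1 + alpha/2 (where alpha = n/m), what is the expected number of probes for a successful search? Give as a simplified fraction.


Load factor alpha = n/m = 23/83
Expected probes = 1 + alpha/2 = 1 + 23/(2*83)
= 1 + 23/166
= 166/166 + 23/166
= 189/166


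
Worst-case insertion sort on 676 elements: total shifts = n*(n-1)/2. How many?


Sum of shifts = 1 + 2 + 3 + ... + 675
= 676 * 675 / 2
= 456300 / 2
= 228150


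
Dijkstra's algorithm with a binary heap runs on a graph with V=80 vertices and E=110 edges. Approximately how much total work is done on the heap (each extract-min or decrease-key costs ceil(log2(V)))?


Dijkstra with a binary heap: each vertex is extracted once, each edge may relax once.
Each heap operation costs O(log V).
V + E = 80 + 110 = 190
ceil(log2(80)) = 7 (since 2^6 = 64 < 80 <= 128 = 2^7)
Total heap work = (V+E) * ceil(log2(V)) = 190 * 7 = 1330


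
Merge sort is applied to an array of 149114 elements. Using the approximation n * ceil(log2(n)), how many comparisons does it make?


Merge sort divides the array into halves recursively.
Number of levels = ceil(log2(149114)) = 18
At each level, approximately n = 149114 comparisons are needed for merging.
Total comparisons ~ n * ceil(log2(n)) = 149114 * 18 = 2684052


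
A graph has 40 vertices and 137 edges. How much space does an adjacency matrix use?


Adjacency matrix: V x V grid of entries
Space = V^2 = 40^2 = 40 * 40 = 1600


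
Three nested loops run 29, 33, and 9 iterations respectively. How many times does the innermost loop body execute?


Loop 1 (outermost): 29 iterations
Loop 2 (middle): 33 iterations per outer
Loop 3 (innermost): 9 iterations per middle
Total = 29 * 33 * 9 = 8613


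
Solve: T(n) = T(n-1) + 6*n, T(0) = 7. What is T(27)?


Expanding the recurrence:
T(27) = T(26) + 6*27
       = T(25) + 6*26 + 6*27
       ...
       = T(0) + 6*(1 + 2 + ... + 27)
       = 7 + 6 * 27*28/2
       = 7 + 6 * 378
       = 7 + 2268 = 2275


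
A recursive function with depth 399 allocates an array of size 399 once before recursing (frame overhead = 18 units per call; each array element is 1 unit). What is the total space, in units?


Array allocation: 399 units (allocated once)
Stack frames: 399 deep * 18 per frame = 7182 units
Total = 399 + 7182 = 7581


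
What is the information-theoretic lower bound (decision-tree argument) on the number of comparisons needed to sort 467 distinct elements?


A binary decision tree of height h has at most 2^h leaves and needs at least n! of them, so h >= ceil(log2(n!)).
467! is far too large to multiply out, so use Stirling's series:
  ln(n!) ~ n ln n - n + (1/2) ln(2 pi n) + 1/(12n)  (error below 1/(360 n^3), negligible here)
  ln(467) = 6.1463293
  n ln n = 467 * 6.1463293 = 2870.3358
  (1/2) ln(2 pi * 467) = (1/2) ln(2934.2475) = 3.9921
  1/(12*467) = 0.0002
  ln(467!) ~ 2870.3358 - 467 + 3.9921 + 0.0002 = 2407.3281
Convert to base 2: log2(467!) = 2407.3281 / ln 2 = 2407.3281 / 0.69314718 = 3473.0403
ceil(3473.0403) = 3474


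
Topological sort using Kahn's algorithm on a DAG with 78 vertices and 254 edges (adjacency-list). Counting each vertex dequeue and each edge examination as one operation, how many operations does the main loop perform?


Kahn's algorithm:
  1. Compute in-degrees: O(V + E)
  2. Process queue: each vertex dequeued once (O(V))
     each edge examined once (O(E))
Total = V + E = 78 + 254 = 332


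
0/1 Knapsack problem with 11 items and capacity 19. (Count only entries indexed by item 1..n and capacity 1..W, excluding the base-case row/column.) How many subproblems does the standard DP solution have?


The DP table is indexed by (item, capacity).
Rows: 11 items
Columns: 19 capacity values (1 to W)
Total subproblems = 11 * 19 = 209


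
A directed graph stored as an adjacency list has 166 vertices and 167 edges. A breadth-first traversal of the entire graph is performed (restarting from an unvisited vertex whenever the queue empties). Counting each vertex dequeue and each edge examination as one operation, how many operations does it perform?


A full BFS traversal dequeues each vertex once and examines each edge once.
Vertex visits: 166
Edge visits: 167
V + E = 166 + 167 = 333


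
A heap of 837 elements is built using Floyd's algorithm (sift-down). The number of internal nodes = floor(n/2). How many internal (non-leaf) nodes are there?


Leaf nodes occupy roughly half the array.
Sift-down is called for each internal node, starting from the last one.
Internal nodes = floor(n/2) = floor(837/2) = 418


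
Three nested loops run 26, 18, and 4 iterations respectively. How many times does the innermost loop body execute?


Loop 1 (outermost): 26 iterations
Loop 2 (middle): 18 iterations per outer
Loop 3 (innermost): 4 iterations per middle
Total = 26 * 18 * 4 = 1872


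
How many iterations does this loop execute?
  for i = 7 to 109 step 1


The loop variable i takes values starting at 7 and increments by 1 each iteration.
Sequence: i = 7, 8, 9, 10, 11, 12, 13, 14, 15, ...
The upper bound 109 is inclusive, so the count is floor((last - first) / step) + 1:
floor((109 - 7) / 1) + 1 = floor(102/1) + 1 = 102 + 1 = 103


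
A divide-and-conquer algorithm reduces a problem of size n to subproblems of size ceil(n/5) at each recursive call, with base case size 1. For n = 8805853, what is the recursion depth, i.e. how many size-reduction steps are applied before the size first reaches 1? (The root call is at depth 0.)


Each step divides the size by 5 (rounding up); after k steps the size is ceil(n/5^k), which equals 1 exactly when 5^k >= n.
So the depth is the smallest k with 5^k >= 8805853, i.e. ceil(log_5(8805853)).
5^9 = 1953125 < 8805853 <= 9765625 = 5^10
Recursion depth = 10


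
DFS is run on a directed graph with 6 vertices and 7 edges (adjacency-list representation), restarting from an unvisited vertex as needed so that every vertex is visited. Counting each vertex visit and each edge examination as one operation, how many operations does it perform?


A full DFS traversal processes each vertex exactly once (push/pop on stack).
Each directed edge is examined once.
V = 6, E = 7
V + E = 13
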